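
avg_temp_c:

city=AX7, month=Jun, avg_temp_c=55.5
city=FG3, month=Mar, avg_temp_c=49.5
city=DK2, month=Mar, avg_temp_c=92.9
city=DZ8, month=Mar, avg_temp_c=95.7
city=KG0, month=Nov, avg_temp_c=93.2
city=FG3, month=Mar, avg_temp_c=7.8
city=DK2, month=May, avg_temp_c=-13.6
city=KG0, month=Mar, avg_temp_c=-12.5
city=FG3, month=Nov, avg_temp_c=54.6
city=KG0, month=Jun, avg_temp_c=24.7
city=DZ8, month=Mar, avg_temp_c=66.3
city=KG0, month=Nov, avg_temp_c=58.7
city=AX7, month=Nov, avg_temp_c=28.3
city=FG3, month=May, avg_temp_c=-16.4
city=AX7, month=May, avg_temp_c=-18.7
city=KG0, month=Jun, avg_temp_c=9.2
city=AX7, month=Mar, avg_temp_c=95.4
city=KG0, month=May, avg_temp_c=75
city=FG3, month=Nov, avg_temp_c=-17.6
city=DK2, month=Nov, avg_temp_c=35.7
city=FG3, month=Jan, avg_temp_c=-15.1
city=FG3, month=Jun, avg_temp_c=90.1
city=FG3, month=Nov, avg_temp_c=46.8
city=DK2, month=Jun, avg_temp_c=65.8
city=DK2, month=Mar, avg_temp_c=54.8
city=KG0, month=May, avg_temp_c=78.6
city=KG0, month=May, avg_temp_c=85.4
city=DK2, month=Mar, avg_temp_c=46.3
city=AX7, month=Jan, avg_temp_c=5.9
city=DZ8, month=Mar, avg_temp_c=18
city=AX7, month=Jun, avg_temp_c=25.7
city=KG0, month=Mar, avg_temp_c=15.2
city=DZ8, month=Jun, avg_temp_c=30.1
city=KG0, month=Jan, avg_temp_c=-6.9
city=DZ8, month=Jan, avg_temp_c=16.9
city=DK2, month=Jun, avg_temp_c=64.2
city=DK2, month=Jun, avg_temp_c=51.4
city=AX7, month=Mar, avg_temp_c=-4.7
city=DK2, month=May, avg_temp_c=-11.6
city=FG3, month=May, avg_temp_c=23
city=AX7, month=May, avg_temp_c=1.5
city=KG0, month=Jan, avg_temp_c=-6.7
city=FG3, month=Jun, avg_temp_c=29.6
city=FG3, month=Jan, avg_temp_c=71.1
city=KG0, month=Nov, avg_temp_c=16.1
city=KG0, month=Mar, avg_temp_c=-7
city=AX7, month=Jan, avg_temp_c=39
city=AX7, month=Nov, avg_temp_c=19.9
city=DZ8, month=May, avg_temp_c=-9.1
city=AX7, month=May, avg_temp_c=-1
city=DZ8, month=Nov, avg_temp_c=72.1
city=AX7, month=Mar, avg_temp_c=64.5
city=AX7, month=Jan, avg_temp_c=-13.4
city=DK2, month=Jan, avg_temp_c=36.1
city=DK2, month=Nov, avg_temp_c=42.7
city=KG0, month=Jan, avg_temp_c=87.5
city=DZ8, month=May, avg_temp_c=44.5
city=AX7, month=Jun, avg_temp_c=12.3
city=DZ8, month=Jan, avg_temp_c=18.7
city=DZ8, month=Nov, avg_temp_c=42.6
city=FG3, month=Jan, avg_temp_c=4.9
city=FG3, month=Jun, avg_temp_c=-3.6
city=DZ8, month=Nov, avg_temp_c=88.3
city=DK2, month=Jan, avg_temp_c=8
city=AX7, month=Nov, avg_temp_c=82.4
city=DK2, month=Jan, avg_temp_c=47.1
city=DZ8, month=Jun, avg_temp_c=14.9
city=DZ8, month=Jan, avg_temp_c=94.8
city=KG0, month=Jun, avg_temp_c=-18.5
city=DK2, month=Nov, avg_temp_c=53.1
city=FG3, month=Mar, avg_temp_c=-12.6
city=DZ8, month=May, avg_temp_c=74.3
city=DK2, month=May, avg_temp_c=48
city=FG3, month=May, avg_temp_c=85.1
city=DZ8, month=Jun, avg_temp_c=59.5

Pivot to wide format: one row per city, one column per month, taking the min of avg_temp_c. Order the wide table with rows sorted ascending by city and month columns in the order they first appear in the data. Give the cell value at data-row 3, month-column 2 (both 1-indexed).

With rows sorted ascending by city, row 3 is city=DZ8. month columns in first-appearance order: Jun, Mar, Nov, May, Jan; column 2 is Mar.
Long rows with city=DZ8, month=Mar: min(95.7, 66.3, 18) = 18.

18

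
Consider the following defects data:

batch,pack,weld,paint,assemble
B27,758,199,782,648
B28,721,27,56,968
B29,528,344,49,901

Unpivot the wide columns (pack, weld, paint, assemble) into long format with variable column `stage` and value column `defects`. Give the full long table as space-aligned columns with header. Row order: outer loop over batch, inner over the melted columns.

Each (batch, column) pair becomes one row: 3 × 4 = 12 rows.
For example, (B27, pack) → defects=758.

batch  stage     defects
B27    pack      758    
B27    weld      199    
B27    paint     782    
B27    assemble  648    
B28    pack      721    
B28    weld      27     
B28    paint     56     
B28    assemble  968    
B29    pack      528    
B29    weld      344    
B29    paint     49     
B29    assemble  901    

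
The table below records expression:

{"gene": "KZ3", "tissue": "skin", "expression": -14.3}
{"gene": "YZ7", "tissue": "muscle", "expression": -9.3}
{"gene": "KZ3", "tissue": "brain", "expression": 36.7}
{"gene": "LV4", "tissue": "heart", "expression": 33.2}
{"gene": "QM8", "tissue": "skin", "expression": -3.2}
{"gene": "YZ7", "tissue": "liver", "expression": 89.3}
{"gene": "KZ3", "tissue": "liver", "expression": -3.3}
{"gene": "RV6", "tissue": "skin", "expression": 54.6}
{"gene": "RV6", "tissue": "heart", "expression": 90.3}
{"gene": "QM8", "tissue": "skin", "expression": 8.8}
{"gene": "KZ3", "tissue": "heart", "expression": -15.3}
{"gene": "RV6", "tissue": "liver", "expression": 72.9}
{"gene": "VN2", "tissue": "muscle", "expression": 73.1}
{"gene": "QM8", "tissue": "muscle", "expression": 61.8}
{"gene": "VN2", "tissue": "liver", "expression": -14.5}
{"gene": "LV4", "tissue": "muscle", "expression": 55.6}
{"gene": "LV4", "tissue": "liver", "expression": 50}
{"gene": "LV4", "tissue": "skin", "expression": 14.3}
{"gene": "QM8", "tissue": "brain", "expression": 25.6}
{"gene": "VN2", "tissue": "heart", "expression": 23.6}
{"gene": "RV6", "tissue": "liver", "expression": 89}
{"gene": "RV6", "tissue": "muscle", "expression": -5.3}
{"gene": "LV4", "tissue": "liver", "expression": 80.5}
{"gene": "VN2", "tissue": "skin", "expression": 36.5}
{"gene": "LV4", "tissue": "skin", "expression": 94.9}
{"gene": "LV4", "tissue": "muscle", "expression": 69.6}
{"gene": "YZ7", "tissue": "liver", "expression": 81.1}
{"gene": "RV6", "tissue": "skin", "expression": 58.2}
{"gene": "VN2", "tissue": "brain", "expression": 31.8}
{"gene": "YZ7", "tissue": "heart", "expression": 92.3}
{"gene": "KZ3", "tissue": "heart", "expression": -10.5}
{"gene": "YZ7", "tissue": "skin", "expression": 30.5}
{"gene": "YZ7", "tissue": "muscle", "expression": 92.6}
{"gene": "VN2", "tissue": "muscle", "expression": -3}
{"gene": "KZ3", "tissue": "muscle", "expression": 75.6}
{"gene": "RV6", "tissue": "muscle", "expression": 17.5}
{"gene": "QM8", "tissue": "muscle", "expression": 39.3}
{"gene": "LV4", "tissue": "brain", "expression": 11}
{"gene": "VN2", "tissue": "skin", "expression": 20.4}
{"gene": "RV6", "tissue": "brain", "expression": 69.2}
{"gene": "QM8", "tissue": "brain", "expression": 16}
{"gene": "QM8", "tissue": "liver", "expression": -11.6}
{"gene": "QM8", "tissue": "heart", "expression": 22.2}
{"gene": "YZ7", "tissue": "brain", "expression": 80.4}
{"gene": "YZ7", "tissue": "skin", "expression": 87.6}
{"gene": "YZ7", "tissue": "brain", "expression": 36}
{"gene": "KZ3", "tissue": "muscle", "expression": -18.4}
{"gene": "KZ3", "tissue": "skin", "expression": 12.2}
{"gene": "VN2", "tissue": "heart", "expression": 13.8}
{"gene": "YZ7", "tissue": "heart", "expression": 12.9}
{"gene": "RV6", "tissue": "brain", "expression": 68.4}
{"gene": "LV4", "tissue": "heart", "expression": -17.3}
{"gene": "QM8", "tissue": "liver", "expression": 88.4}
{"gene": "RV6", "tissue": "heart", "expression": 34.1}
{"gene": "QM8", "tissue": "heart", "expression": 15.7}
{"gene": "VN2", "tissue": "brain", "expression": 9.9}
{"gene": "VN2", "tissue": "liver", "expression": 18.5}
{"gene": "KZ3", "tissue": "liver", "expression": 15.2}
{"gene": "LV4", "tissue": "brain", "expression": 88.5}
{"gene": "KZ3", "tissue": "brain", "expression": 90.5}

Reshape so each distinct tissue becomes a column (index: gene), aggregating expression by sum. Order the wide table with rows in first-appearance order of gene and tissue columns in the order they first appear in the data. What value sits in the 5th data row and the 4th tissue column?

With rows in first-appearance order of gene, row 5 is gene=RV6. tissue columns in first-appearance order: skin, muscle, brain, heart, liver; column 4 is heart.
Long rows with gene=RV6, tissue=heart: 90.3 + 34.1 = 124.4.

124.4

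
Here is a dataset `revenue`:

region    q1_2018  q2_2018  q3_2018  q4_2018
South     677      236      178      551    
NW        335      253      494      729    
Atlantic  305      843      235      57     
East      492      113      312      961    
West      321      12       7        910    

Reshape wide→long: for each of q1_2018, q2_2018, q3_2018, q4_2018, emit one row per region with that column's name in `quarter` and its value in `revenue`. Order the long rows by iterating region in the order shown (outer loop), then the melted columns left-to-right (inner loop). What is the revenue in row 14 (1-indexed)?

20 rows total (5 × 4). Row 14: index ⌊(14-1)/4⌋ = 3 into region → East; (14-1) mod 4 = 1 into the melted columns → q2_2018.
So row 14 is (East, q2_2018, 113); revenue = 113.

113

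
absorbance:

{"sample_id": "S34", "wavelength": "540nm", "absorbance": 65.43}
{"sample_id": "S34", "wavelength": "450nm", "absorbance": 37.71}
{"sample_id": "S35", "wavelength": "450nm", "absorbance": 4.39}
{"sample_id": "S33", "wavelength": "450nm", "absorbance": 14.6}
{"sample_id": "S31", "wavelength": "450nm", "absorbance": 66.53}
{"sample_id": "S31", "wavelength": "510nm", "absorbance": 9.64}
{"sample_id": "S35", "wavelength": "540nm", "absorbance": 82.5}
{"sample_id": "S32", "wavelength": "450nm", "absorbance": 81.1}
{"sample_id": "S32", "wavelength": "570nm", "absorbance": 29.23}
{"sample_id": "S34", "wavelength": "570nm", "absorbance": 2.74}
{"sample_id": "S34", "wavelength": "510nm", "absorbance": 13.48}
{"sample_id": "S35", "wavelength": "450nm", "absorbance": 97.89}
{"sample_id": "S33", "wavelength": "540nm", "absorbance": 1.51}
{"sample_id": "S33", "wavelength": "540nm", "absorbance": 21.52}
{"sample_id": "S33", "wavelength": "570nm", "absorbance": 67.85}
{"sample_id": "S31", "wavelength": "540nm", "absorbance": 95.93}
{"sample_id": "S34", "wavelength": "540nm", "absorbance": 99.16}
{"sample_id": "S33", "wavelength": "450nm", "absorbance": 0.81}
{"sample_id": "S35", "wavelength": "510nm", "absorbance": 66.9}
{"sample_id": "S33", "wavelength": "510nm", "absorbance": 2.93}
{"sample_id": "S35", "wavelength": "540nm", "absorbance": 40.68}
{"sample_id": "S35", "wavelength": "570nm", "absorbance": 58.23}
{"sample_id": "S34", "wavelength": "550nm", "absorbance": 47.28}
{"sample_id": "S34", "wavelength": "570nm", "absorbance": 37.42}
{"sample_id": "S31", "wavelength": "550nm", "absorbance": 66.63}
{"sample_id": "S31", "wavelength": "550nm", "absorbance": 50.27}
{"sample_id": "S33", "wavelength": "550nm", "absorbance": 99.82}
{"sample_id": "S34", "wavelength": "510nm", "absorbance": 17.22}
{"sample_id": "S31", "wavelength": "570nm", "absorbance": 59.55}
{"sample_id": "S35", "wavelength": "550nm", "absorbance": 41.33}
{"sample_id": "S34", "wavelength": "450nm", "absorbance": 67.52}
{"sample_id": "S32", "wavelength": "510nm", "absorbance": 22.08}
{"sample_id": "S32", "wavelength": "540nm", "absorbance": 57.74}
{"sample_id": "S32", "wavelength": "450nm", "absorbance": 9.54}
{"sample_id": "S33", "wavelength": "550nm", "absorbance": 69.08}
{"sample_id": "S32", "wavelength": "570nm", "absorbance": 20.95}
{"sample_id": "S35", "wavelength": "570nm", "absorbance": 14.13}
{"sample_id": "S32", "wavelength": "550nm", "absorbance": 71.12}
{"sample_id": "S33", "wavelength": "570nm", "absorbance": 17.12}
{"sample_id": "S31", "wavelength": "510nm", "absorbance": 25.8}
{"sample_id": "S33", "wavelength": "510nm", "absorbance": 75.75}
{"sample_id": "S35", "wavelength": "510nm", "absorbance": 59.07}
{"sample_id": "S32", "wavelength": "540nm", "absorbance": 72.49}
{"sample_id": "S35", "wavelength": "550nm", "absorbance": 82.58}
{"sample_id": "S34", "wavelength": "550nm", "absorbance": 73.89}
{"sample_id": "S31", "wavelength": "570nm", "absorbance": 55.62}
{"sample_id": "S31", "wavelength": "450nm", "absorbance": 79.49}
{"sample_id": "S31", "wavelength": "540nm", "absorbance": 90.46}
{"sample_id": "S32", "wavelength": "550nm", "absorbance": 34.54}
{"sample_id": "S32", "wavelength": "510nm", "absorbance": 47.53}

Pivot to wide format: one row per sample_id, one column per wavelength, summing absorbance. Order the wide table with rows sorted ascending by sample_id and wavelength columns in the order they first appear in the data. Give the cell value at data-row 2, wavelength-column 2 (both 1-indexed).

90.64

With rows sorted ascending by sample_id, row 2 is sample_id=S32. wavelength columns in first-appearance order: 540nm, 450nm, 510nm, 570nm, 550nm; column 2 is 450nm.
Long rows with sample_id=S32, wavelength=450nm: 81.1 + 9.54 = 90.64.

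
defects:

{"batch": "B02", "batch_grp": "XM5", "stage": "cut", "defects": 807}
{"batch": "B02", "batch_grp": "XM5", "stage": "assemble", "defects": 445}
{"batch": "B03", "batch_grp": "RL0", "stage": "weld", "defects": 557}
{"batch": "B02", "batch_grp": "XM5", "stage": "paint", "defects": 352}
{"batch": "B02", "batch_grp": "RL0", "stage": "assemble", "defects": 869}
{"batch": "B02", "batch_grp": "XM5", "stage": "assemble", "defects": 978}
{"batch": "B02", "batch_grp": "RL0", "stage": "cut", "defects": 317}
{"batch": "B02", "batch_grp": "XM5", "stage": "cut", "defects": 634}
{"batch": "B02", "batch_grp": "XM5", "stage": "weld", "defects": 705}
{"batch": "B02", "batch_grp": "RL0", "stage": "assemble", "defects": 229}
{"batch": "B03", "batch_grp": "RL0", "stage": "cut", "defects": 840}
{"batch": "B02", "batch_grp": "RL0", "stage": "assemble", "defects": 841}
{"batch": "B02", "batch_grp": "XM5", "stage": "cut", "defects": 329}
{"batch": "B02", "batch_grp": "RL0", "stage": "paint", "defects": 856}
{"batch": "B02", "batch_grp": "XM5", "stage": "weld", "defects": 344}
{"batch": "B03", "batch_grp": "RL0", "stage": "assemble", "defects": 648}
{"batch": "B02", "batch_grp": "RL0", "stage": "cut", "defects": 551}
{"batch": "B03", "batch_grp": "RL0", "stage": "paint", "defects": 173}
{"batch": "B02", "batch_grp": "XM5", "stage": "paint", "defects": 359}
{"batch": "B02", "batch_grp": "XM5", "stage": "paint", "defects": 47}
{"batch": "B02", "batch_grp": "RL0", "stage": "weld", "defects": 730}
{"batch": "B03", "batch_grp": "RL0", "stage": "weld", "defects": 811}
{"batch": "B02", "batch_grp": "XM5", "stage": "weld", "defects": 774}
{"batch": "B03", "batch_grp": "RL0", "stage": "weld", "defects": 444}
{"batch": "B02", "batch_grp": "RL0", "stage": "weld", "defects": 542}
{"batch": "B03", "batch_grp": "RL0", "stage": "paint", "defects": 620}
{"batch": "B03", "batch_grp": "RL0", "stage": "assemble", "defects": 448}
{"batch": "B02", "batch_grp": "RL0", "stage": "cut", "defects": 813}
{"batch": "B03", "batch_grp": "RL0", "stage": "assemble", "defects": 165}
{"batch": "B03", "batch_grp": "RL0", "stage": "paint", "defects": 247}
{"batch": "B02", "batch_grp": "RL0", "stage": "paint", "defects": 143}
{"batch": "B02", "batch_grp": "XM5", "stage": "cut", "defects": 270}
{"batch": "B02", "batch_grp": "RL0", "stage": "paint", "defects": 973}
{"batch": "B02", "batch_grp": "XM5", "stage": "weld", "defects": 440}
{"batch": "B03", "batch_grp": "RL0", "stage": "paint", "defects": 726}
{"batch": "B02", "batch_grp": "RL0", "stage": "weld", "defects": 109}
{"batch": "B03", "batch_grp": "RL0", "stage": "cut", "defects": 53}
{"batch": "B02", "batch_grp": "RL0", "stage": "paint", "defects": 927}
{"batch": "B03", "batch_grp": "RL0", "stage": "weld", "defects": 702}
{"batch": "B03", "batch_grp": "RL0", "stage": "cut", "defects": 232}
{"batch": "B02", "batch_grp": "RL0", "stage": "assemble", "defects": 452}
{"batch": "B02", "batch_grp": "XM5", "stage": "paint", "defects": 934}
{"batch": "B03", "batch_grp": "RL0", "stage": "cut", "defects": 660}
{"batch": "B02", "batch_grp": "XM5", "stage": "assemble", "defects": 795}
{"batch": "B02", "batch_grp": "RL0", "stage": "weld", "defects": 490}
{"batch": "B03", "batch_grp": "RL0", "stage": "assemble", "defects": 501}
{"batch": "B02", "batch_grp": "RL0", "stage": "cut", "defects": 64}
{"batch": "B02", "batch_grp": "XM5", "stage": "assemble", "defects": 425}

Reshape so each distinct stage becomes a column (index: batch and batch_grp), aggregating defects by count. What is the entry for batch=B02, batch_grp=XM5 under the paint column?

4

Rows with batch=B02, batch_grp=XM5 and stage=paint: defects values are 352, 359, 47, 934.
4 rows match — count = 4.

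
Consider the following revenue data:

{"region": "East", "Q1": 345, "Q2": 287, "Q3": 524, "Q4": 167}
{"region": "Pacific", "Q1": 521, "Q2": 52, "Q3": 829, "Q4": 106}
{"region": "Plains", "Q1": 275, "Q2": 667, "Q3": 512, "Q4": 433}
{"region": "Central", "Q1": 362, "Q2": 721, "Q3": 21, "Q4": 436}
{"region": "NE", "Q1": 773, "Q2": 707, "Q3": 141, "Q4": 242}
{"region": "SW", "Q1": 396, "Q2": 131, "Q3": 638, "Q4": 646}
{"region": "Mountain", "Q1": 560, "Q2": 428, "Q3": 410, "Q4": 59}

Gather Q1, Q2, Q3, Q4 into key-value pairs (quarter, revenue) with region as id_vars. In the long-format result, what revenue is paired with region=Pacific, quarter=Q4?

106

Unpivoting turns each (region, wide-column) pair into one long row.
The wide cell at row Pacific, column Q4 holds 106, so the long row (Pacific, Q4) has revenue=106.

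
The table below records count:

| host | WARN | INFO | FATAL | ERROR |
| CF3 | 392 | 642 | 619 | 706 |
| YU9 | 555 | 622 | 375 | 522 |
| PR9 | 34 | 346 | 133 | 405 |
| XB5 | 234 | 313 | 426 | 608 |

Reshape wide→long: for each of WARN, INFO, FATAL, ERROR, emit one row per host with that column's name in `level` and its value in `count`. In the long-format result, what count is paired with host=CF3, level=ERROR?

706

Unpivoting turns each (host, wide-column) pair into one long row.
The wide cell at row CF3, column ERROR holds 706, so the long row (CF3, ERROR) has count=706.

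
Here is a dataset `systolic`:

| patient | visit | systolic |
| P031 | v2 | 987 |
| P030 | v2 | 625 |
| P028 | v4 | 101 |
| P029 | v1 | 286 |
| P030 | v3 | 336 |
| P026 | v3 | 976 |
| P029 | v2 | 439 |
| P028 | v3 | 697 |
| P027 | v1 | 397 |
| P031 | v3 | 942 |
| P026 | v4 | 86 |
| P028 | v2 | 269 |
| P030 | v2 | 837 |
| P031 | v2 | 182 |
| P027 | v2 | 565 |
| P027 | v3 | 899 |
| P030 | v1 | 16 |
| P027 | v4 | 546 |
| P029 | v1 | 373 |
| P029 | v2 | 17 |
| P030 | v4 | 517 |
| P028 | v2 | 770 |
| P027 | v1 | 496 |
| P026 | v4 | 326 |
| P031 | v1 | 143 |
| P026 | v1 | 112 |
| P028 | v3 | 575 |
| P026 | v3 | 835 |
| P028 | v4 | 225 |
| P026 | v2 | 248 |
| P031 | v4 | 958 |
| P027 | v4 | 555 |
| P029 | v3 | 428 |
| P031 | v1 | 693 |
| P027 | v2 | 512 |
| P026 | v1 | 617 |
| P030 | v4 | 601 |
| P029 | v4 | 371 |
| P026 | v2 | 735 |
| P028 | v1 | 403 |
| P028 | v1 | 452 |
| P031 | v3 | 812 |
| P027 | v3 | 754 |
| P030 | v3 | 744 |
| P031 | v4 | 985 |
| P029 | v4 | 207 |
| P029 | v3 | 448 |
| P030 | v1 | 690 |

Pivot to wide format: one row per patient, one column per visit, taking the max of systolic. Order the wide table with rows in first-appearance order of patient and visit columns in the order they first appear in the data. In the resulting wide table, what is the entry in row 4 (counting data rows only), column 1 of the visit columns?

With rows in first-appearance order of patient, row 4 is patient=P029. visit columns in first-appearance order: v2, v4, v1, v3; column 1 is v2.
Long rows with patient=P029, visit=v2: max(439, 17) = 439.

439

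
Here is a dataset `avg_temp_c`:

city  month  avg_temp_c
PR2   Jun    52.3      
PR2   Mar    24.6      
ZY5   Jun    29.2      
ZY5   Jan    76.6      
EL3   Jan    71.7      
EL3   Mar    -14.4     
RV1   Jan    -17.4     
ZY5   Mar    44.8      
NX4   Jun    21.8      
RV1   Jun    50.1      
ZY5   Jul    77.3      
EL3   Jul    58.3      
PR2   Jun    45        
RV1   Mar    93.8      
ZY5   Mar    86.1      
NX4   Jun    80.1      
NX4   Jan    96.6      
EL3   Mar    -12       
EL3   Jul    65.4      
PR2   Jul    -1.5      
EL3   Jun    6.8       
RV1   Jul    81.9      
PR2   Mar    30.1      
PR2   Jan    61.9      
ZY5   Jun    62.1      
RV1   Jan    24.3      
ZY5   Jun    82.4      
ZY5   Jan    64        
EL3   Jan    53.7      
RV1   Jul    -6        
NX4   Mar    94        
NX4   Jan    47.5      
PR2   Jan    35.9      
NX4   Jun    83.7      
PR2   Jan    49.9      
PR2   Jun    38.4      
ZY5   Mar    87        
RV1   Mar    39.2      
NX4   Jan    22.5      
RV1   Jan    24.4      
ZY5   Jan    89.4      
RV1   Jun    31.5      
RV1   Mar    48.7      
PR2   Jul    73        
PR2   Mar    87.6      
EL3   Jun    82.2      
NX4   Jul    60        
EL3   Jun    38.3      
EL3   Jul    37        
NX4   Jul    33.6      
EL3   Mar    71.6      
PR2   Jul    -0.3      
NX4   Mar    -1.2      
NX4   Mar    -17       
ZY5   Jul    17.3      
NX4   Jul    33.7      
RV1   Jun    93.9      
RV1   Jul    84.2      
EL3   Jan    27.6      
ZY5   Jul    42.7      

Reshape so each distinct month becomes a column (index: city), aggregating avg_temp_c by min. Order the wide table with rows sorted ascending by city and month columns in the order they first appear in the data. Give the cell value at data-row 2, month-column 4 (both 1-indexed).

With rows sorted ascending by city, row 2 is city=NX4. month columns in first-appearance order: Jun, Mar, Jan, Jul; column 4 is Jul.
Long rows with city=NX4, month=Jul: min(60, 33.6, 33.7) = 33.6.

33.6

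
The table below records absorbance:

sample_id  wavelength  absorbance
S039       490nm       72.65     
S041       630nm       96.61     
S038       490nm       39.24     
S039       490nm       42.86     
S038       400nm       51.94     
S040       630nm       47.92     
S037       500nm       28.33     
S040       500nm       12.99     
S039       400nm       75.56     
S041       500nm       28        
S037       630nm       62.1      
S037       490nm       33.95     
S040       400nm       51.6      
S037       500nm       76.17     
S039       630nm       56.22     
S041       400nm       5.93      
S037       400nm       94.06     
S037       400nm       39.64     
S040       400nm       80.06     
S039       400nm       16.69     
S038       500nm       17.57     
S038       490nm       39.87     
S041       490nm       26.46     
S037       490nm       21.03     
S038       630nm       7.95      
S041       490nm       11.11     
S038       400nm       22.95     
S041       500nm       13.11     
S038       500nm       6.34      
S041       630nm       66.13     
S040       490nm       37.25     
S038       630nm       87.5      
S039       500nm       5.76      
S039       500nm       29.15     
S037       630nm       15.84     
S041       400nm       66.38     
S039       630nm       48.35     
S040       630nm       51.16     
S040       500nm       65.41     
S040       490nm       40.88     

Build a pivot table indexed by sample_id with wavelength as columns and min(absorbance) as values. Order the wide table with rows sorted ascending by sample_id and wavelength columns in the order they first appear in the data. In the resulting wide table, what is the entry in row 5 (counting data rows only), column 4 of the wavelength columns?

With rows sorted ascending by sample_id, row 5 is sample_id=S041. wavelength columns in first-appearance order: 490nm, 630nm, 400nm, 500nm; column 4 is 500nm.
Long rows with sample_id=S041, wavelength=500nm: min(28, 13.11) = 13.11.

13.11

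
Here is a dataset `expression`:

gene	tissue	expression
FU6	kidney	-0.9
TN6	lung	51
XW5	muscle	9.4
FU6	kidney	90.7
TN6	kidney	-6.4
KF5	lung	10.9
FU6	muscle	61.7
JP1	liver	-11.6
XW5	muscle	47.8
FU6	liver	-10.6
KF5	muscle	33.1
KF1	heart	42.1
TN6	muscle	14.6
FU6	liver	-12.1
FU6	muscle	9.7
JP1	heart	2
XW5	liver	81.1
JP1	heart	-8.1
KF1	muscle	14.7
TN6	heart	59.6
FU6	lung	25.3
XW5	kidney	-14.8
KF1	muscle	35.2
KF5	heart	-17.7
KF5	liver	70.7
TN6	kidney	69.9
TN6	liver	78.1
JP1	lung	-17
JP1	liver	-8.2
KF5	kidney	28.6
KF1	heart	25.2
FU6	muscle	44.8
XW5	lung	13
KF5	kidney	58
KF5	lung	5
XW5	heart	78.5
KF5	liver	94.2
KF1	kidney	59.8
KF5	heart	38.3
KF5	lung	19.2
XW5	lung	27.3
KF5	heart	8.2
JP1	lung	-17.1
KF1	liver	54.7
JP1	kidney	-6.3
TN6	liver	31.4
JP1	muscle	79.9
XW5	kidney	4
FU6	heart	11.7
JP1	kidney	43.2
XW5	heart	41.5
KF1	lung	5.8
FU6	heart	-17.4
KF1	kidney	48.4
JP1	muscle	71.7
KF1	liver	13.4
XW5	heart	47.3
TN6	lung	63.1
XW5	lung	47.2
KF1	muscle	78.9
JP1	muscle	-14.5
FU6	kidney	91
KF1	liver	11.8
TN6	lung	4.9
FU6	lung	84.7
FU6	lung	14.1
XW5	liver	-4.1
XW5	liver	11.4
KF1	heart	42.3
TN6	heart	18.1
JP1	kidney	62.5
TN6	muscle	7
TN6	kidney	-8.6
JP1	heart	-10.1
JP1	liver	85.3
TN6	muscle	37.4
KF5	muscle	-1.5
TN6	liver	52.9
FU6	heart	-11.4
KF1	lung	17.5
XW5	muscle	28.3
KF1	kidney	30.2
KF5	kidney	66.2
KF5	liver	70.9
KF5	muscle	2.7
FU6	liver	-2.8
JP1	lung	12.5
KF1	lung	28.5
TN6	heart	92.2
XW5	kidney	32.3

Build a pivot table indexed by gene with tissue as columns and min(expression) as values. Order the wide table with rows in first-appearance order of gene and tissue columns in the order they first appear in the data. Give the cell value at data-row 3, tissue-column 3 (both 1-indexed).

9.4

With rows in first-appearance order of gene, row 3 is gene=XW5. tissue columns in first-appearance order: kidney, lung, muscle, liver, heart; column 3 is muscle.
Long rows with gene=XW5, tissue=muscle: min(9.4, 47.8, 28.3) = 9.4.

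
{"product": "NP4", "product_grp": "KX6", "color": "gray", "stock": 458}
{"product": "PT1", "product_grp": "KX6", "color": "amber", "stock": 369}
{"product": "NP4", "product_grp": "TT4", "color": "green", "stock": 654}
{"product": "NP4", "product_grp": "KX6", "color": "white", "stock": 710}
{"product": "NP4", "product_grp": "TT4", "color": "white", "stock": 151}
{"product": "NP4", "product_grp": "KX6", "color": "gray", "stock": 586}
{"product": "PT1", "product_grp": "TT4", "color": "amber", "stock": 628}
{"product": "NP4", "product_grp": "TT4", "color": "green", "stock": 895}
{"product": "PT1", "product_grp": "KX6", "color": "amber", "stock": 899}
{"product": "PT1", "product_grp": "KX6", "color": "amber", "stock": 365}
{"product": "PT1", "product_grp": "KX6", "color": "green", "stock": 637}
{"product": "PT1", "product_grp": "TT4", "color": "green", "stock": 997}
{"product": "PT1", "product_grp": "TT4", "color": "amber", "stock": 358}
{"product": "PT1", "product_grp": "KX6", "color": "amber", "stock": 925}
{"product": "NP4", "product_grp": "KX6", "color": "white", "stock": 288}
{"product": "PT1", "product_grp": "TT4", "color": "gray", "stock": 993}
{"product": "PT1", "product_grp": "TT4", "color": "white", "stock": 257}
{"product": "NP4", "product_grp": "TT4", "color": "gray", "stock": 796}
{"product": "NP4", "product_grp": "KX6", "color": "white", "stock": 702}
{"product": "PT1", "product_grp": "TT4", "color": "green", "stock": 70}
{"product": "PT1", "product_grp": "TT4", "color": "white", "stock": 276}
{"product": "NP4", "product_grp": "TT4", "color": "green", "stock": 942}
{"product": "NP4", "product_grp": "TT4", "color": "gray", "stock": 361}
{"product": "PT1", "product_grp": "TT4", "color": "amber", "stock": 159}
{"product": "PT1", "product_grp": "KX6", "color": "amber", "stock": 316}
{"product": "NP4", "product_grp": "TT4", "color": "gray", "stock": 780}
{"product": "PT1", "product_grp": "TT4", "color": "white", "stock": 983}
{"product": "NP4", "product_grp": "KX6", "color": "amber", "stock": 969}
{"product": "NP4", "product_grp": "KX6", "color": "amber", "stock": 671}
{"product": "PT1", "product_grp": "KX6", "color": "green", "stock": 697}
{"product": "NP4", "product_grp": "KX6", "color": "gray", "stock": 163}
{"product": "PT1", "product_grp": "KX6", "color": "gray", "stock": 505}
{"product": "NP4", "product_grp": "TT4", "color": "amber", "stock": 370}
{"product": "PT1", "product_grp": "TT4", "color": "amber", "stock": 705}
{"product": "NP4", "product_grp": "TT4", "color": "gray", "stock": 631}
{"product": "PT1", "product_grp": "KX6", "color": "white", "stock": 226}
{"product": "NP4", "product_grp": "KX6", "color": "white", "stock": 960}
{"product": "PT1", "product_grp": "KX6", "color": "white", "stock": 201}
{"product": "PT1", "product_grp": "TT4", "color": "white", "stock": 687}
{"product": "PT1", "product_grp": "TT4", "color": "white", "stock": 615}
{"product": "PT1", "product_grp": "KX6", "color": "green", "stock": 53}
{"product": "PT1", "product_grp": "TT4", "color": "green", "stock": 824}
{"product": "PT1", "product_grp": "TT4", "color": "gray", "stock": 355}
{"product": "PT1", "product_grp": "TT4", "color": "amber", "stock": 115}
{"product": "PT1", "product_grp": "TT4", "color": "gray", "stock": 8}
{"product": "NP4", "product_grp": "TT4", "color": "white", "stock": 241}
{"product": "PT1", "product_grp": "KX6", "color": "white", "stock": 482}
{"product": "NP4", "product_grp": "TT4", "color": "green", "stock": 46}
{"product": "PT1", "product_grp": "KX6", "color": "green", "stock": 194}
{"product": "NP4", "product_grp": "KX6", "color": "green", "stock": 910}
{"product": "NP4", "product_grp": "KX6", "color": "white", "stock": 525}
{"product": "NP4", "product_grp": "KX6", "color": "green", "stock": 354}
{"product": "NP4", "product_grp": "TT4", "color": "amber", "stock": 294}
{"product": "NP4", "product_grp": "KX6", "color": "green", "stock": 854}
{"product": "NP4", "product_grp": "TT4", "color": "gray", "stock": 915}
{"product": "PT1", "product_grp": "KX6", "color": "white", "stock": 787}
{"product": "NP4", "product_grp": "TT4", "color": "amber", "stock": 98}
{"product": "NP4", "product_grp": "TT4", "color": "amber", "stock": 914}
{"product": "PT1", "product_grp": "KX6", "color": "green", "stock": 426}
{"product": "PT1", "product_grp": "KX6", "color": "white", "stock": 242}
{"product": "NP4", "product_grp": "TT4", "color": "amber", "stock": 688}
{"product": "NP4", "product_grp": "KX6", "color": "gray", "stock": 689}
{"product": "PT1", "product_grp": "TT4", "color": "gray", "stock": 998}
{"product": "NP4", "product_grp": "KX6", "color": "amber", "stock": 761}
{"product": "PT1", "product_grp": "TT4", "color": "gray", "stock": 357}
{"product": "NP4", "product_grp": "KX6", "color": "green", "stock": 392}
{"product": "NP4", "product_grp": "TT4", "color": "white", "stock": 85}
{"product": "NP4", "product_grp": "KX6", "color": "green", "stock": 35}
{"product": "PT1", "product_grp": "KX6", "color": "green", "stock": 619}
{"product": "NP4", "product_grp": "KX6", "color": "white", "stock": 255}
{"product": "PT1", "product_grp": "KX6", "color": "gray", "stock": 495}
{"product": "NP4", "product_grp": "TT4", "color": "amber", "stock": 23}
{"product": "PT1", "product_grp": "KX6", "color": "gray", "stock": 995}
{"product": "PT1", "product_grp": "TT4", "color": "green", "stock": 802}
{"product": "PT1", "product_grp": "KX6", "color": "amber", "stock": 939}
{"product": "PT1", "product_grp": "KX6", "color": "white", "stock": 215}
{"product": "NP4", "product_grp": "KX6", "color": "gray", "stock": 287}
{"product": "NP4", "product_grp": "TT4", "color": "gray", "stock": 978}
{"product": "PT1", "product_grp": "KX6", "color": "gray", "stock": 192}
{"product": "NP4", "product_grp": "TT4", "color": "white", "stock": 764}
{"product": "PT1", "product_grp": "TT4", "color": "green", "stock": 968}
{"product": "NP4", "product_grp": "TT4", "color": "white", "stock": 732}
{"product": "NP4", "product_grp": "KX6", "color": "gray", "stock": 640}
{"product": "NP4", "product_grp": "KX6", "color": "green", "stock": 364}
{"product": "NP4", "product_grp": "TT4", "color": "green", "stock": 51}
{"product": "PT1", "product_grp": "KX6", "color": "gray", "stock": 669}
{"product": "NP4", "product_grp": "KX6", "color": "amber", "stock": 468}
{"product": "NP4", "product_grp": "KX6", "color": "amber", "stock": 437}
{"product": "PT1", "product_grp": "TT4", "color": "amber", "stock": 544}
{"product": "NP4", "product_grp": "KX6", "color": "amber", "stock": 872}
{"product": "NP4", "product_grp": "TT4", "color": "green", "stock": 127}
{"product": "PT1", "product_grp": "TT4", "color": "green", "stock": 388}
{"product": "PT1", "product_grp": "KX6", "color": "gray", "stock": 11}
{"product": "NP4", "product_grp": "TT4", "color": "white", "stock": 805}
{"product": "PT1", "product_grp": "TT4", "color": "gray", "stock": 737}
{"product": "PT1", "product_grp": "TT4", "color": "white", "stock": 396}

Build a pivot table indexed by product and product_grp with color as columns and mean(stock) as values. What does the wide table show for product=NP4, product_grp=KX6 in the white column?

Rows with product=NP4, product_grp=KX6 and color=white: stock values are 710, 288, 702, 960, 525, 255.
(710 + 288 + 702 + 960 + 525 + 255) / 6 = 573.33.

573.33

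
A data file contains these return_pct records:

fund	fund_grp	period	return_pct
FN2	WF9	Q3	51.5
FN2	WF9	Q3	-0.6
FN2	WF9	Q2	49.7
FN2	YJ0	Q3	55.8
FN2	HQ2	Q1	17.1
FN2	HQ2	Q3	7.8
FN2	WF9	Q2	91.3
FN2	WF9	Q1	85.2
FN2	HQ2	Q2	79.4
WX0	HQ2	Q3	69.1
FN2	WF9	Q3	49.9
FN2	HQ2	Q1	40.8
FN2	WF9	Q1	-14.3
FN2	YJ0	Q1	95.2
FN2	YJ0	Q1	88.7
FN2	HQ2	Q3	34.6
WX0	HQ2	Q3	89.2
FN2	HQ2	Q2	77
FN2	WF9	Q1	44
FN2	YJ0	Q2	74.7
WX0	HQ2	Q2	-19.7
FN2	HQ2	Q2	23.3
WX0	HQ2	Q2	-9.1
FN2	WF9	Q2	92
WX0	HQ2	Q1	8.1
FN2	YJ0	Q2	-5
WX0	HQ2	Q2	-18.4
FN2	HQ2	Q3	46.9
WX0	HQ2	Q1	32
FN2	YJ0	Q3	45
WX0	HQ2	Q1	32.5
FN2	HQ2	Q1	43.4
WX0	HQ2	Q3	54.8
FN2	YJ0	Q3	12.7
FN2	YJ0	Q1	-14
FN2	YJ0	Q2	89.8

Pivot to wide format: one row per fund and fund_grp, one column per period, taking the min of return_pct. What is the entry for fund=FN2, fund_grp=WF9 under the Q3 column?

-0.6

Rows with fund=FN2, fund_grp=WF9 and period=Q3: return_pct values are 51.5, -0.6, 49.9.
min(51.5, -0.6, 49.9) = -0.6.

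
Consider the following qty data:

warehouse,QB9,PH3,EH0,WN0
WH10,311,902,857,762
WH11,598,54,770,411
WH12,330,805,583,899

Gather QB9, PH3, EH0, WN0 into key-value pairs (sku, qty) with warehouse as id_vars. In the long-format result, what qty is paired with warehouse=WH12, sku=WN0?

Unpivoting turns each (warehouse, wide-column) pair into one long row.
The wide cell at row WH12, column WN0 holds 899, so the long row (WH12, WN0) has qty=899.

899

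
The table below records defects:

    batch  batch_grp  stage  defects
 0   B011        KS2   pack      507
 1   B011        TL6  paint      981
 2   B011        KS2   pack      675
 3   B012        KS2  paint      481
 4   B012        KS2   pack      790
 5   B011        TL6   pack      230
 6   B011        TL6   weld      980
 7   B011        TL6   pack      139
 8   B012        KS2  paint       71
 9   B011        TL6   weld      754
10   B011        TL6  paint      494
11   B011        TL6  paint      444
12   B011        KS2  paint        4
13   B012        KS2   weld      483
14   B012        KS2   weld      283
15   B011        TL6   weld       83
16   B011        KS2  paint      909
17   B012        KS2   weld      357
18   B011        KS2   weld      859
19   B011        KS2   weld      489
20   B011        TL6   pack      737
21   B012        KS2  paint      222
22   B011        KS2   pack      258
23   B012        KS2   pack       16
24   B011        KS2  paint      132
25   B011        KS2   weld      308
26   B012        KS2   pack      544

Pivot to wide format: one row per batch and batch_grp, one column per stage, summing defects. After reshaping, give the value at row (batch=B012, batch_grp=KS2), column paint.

Rows with batch=B012, batch_grp=KS2 and stage=paint: defects values are 481, 71, 222.
481 + 71 + 222 = 774.

774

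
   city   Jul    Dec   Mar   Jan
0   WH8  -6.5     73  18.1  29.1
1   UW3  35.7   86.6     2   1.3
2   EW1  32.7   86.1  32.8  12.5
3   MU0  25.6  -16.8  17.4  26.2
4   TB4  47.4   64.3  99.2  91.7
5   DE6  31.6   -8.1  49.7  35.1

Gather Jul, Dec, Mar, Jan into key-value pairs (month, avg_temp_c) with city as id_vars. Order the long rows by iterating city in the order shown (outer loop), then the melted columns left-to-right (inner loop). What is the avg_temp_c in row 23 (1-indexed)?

24 rows total (6 × 4). Row 23: index ⌊(23-1)/4⌋ = 5 into city → DE6; (23-1) mod 4 = 2 into the melted columns → Mar.
So row 23 is (DE6, Mar, 49.7); avg_temp_c = 49.7.

49.7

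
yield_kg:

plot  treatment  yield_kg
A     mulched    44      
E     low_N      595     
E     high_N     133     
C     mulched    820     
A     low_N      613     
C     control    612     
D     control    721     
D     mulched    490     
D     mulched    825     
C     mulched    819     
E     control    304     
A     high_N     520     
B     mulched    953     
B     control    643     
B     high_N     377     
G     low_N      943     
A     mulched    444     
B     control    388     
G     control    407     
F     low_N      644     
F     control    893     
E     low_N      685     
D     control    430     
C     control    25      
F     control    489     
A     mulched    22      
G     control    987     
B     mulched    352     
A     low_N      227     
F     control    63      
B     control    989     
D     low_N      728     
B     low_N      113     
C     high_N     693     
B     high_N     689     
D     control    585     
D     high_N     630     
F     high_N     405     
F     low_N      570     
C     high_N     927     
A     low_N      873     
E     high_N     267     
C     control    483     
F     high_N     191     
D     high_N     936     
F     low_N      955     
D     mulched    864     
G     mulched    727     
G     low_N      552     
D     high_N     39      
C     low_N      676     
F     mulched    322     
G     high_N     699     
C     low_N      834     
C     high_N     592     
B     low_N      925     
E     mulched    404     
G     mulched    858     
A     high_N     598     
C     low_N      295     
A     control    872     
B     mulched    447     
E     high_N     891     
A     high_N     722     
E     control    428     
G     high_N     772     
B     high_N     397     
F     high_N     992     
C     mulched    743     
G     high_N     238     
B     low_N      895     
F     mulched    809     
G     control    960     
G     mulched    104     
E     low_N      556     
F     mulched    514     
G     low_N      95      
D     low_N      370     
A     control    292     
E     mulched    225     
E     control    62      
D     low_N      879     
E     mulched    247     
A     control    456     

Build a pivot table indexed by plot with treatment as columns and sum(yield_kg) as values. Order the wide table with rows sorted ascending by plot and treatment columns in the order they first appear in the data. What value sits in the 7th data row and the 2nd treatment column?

1590

With rows sorted ascending by plot, row 7 is plot=G. treatment columns in first-appearance order: mulched, low_N, high_N, control; column 2 is low_N.
Long rows with plot=G, treatment=low_N: 943 + 552 + 95 = 1590.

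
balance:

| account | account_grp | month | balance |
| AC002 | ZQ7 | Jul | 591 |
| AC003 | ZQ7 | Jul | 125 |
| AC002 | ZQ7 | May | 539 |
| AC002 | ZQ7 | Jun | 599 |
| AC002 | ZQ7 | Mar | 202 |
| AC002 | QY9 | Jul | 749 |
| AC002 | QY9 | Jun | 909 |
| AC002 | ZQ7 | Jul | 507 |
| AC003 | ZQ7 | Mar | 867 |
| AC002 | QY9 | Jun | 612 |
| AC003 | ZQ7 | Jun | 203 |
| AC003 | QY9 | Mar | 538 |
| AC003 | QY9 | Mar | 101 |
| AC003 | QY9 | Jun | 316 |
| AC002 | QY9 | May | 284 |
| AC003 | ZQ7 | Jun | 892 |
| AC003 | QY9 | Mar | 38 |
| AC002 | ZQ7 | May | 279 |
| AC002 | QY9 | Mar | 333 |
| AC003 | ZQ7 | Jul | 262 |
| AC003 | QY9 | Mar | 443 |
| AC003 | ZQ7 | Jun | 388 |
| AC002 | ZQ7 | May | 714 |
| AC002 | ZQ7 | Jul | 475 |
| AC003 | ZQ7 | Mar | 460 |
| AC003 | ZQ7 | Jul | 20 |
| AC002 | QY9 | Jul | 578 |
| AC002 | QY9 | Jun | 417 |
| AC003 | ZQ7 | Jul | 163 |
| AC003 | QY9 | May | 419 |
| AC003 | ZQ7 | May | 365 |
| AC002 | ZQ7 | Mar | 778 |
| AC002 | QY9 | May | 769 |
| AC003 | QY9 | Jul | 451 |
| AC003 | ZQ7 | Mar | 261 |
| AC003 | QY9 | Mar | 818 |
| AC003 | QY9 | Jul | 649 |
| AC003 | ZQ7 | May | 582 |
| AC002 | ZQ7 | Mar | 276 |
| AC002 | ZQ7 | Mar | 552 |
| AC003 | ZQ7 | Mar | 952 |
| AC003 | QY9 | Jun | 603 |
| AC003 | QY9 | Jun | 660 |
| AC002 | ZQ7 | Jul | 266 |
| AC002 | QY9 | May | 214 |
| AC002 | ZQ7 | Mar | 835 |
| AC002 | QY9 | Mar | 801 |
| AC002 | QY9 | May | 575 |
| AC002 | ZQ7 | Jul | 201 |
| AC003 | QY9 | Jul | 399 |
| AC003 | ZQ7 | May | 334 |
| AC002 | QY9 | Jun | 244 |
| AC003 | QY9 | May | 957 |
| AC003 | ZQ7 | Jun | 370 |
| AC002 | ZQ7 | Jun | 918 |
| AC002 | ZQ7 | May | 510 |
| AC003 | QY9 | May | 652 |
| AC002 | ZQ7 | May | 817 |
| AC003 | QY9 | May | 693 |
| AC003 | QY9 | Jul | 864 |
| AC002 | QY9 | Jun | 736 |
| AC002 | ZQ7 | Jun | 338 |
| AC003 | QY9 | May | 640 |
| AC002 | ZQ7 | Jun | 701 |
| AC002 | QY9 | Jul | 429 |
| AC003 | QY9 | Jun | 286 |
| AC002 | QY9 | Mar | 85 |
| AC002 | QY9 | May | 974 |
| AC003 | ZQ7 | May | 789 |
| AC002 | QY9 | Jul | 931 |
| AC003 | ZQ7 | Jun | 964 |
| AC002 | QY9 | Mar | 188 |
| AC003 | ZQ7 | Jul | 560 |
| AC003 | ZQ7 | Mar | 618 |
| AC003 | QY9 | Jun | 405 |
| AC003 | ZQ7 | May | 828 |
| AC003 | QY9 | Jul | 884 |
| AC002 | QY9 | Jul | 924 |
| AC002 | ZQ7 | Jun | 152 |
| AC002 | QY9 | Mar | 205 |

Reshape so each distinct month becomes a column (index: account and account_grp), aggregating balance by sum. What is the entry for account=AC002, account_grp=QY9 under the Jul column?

3611

Rows with account=AC002, account_grp=QY9 and month=Jul: balance values are 749, 578, 429, 931, 924.
749 + 578 + 429 + 931 + 924 = 3611.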